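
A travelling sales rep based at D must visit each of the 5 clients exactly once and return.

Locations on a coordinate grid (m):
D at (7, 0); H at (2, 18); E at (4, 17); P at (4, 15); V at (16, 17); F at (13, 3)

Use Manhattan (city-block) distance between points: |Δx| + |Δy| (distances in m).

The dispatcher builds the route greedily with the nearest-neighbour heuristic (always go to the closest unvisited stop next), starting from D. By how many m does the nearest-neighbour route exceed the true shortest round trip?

The nearest-neighbour route is 4 m longer than optimal.

From D: F=9, P=18, E=20, H=23, V=26 → choose F (9).
From F: V=17, P=21, E=23, H=26 → choose V (17).
From V: E=12, P=14, H=15 → choose E (12).
From E: P=2, H=3 → choose P (2).
From P: H=5 → choose H (5).
NN route D → F → V → E → P → H → D costs 68.
Optimal: D → P → H → E → V → F → D costs 64 (by enumerating all 60 distinct tours).
Excess = 68 − 64 = 4.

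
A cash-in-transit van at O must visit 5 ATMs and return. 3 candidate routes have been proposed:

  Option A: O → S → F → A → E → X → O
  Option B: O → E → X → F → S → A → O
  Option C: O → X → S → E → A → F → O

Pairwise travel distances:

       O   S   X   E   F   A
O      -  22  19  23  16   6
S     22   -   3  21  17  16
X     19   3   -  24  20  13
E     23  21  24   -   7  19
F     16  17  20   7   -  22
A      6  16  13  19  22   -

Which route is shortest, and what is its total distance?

Shortest is Option C, total 100.

Option A: 22 + 17 + 22 + 19 + 24 + 19 = 123
Option B: 23 + 24 + 20 + 17 + 16 + 6 = 106
Option C: 19 + 3 + 21 + 19 + 22 + 16 = 100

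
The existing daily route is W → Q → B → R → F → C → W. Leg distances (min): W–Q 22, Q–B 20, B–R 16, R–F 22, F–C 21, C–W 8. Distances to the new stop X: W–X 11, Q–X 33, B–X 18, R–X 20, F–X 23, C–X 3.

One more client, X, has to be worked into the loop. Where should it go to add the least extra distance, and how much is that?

Minimum extra distance: 5 min, inserting X between F and C.

Insertion cost between consecutive stops i–j is d(i,X) + d(X,j) − d(i,j):
  between W and Q: 11 + 33 − 22 = 22
  between Q and B: 33 + 18 − 20 = 31
  between B and R: 18 + 20 − 16 = 22
  between R and F: 20 + 23 − 22 = 21
  between F and C: 23 + 3 − 21 = 5
  between C and W: 3 + 11 − 8 = 6
Cheapest insertion is between F and C, adding 5.
New total = 109 + 5 = 114.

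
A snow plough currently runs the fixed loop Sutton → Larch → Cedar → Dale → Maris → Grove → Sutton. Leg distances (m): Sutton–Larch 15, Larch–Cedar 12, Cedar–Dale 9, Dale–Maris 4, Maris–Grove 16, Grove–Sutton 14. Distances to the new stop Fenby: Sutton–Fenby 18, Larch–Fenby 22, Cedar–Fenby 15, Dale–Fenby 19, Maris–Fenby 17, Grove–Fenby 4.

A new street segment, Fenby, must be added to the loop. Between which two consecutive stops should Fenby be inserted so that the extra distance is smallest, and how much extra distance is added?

Insertion cost between consecutive stops i–j is d(i,Fenby) + d(Fenby,j) − d(i,j):
  between Sutton and Larch: 18 + 22 − 15 = 25
  between Larch and Cedar: 22 + 15 − 12 = 25
  between Cedar and Dale: 15 + 19 − 9 = 25
  between Dale and Maris: 19 + 17 − 4 = 32
  between Maris and Grove: 17 + 4 − 16 = 5
  between Grove and Sutton: 4 + 18 − 14 = 8
Cheapest insertion is between Maris and Grove, adding 5.
New total = 70 + 5 = 75.

+5 m — insert Fenby between Maris and Grove.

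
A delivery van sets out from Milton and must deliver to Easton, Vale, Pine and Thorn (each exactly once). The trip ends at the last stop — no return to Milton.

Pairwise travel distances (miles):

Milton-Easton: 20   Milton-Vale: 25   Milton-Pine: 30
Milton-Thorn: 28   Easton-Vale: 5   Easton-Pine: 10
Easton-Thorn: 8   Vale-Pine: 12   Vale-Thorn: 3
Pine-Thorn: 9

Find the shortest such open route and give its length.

There are 4! = 24 possible orderings.
Milton → Easton → Vale → Pine → Thorn: 20+5+12+9 = 46
Milton → Easton → Vale → Thorn → Pine: 20+5+3+9 = 37
Milton → Easton → Pine → Vale → Thorn: 20+10+12+3 = 45
Milton → Easton → Pine → Thorn → Vale: 20+10+9+3 = 42
Milton → Easton → Thorn → Vale → Pine: 20+8+3+12 = 43
Milton → Easton → Thorn → Pine → Vale: 20+8+9+12 = 49
Milton → Vale → Easton → Pine → Thorn: 25+5+10+9 = 49
Milton → Vale → Easton → Thorn → Pine: 25+5+8+9 = 47
Milton → Vale → Pine → Easton → Thorn: 25+12+10+8 = 55
Milton → Vale → Pine → Thorn → Easton: 25+12+9+8 = 54
Milton → Vale → Thorn → Easton → Pine: 25+3+8+10 = 46
Milton → Vale → Thorn → Pine → Easton: 25+3+9+10 = 47
Milton → Pine → Easton → Vale → Thorn: 30+10+5+3 = 48
Milton → Pine → Easton → Thorn → Vale: 30+10+8+3 = 51
… (10 more)
The minimum is 37.
One shortest path: Milton → Easton → Vale → Thorn → Pine.

37 miles — the minimum one-way total.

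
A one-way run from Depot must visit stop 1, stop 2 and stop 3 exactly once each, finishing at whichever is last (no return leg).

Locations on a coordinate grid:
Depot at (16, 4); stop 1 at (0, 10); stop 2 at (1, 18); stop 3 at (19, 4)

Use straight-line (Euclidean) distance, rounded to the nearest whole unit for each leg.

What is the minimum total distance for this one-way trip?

There are 3! = 6 possible orderings.
Depot → stop 1 → stop 2 → stop 3: 17+8+23 = 48
Depot → stop 1 → stop 3 → stop 2: 17+20+23 = 60
Depot → stop 2 → stop 1 → stop 3: 21+8+20 = 49
Depot → stop 2 → stop 3 → stop 1: 21+23+20 = 64
Depot → stop 3 → stop 1 → stop 2: 3+20+8 = 31
Depot → stop 3 → stop 2 → stop 1: 3+23+8 = 34
The minimum is 31.
One shortest path: Depot → stop 3 → stop 1 → stop 2.

31 — the minimum one-way total.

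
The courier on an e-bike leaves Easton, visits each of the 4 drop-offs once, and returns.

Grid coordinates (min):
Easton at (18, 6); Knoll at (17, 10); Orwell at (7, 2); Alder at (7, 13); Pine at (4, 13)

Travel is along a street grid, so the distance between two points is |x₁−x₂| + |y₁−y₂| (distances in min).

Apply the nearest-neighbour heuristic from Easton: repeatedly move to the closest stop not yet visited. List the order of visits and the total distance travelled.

Easton → [Knoll:5 / Orwell:15 / Alder:18 / Pine:21] → Knoll (5)
Knoll → [Alder:13 / Pine:16 / Orwell:18] → Alder (13)
Alder → [Pine:3 / Orwell:11] → Pine (3)
Pine → [Orwell:14] → Orwell (14)
Return Orwell→Easton: 15.
Total = 5 + 13 + 3 + 14 + 15 = 50.

Total distance 50 min via the nearest-neighbour route Easton → Knoll → Alder → Pine → Orwell → Easton.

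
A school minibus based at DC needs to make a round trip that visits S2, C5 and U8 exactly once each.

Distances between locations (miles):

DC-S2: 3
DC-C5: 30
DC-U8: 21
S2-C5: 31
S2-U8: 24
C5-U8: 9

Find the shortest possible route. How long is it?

With 3 stops there are 3!/2 = 3 distinct round trips (a route and its reverse cost the same).
DC-S2-C5-U8-DC: 3+31+9+21 = 64
DC-S2-U8-C5-DC: 3+24+9+30 = 66
DC-C5-S2-U8-DC: 30+31+24+21 = 106
The minimum is 64.
One optimal route: DC → S2 → C5 → U8 → DC (or its reverse).

Minimum total distance: 64 miles.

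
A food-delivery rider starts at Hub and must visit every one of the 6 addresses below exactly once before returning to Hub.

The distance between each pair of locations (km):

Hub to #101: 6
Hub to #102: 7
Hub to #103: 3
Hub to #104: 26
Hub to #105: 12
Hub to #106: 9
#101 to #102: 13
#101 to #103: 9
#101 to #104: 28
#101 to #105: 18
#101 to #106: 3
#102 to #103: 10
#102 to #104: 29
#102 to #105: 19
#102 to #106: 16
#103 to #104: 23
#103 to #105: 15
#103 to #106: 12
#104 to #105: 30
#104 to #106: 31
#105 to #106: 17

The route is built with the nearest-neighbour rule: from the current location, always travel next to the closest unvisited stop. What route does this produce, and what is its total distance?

From Hub: distances to unvisited — #103=3, #101=6, #102=7, #106=9, #105=12, #104=26. Nearest is #103 (3).
From #103: distances to unvisited — #101=9, #102=10, #106=12, #105=15, #104=23. Nearest is #101 (9).
From #101: distances to unvisited — #106=3, #102=13, #105=18, #104=28. Nearest is #106 (3).
From #106: distances to unvisited — #102=16, #105=17, #104=31. Nearest is #102 (16).
From #102: distances to unvisited — #105=19, #104=29. Nearest is #105 (19).
From #105: distances to unvisited — #104=30. Nearest is #104 (30).
Return #104→Hub: 26.
Total = 3 + 9 + 3 + 16 + 19 + 30 + 26 = 106.

Total distance 106 km via the nearest-neighbour route Hub → #103 → #101 → #106 → #102 → #105 → #104 → Hub.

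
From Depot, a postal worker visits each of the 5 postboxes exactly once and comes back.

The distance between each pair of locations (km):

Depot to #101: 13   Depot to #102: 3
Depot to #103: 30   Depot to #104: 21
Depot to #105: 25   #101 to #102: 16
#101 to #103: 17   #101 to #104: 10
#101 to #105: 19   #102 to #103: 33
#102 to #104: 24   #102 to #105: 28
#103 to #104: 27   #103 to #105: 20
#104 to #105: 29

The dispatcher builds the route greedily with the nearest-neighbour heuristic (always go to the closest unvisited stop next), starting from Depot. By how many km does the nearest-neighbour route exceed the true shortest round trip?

2 km longer than the optimal tour.

From Depot: #102=3, #101=13, #104=21, #105=25, #103=30 → choose #102 (3).
From #102: #101=16, #104=24, #105=28, #103=33 → choose #101 (16).
From #101: #104=10, #103=17, #105=19 → choose #104 (10).
From #104: #103=27, #105=29 → choose #103 (27).
From #103: #105=20 → choose #105 (20).
NN route Depot → #102 → #101 → #104 → #103 → #105 → Depot costs 101.
Optimal: Depot → #102 → #104 → #101 → #103 → #105 → Depot costs 99 (by enumerating all 60 distinct tours).
Excess = 101 − 99 = 2.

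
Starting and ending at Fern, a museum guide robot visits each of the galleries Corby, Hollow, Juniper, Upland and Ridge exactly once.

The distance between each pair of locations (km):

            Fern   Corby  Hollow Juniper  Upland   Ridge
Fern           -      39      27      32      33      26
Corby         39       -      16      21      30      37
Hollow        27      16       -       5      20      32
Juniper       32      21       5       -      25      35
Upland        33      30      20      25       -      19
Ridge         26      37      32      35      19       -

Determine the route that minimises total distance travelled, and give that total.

Shortest round trip = 128 km.

There are 60 distinct closed tours to check (reversals are equivalent).
Fern-Corby-Hollow-Juniper-Upland-Ridge-Fern: 39+16+5+25+19+26 = 130
Fern-Corby-Hollow-Juniper-Ridge-Upland-Fern: 39+16+5+35+19+33 = 147
Fern-Corby-Hollow-Upland-Juniper-Ridge-Fern: 39+16+20+25+35+26 = 161
Fern-Corby-Hollow-Upland-Ridge-Juniper-Fern: 39+16+20+19+35+32 = 161
Fern-Corby-Hollow-Ridge-Juniper-Upland-Fern: 39+16+32+35+25+33 = 180
Fern-Corby-Hollow-Ridge-Upland-Juniper-Fern: 39+16+32+19+25+32 = 163
Fern-Corby-Juniper-Hollow-Upland-Ridge-Fern: 39+21+5+20+19+26 = 130
Fern-Corby-Juniper-Hollow-Ridge-Upland-Fern: 39+21+5+32+19+33 = 149
Fern-Corby-Juniper-Upland-Hollow-Ridge-Fern: 39+21+25+20+32+26 = 163
Fern-Corby-Juniper-Upland-Ridge-Hollow-Fern: 39+21+25+19+32+27 = 163
Fern-Corby-Juniper-Ridge-Hollow-Upland-Fern: 39+21+35+32+20+33 = 180
Fern-Corby-Juniper-Ridge-Upland-Hollow-Fern: 39+21+35+19+20+27 = 161
Fern-Corby-Upland-Hollow-Juniper-Ridge-Fern: 39+30+20+5+35+26 = 155
Fern-Corby-Upland-Hollow-Ridge-Juniper-Fern: 39+30+20+32+35+32 = 188
… (46 more)
Fern-Hollow-Juniper-Corby-Upland-Ridge-Fern: 27+5+21+30+19+26 = 128  ← best
The minimum is 128.
One optimal route: Fern → Hollow → Juniper → Corby → Upland → Ridge → Fern (or its reverse).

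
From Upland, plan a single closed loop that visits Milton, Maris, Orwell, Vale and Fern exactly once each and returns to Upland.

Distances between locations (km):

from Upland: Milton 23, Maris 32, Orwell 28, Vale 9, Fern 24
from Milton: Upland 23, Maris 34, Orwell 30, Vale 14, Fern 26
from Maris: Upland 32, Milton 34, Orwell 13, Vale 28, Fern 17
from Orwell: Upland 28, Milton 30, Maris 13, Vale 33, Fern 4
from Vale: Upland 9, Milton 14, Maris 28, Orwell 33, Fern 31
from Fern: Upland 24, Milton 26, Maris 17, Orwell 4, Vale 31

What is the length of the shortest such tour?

Shortest round trip = 98 km.

With 5 stops there are 5!/2 = 60 distinct round trips (a route and its reverse cost the same).
Upland→Milton→Maris→Orwell→Vale→Fern→Upland: 23+34+13+33+31+24 = 158
Upland→Milton→Maris→Orwell→Fern→Vale→Upland: 23+34+13+4+31+9 = 114
Upland→Milton→Maris→Vale→Orwell→Fern→Upland: 23+34+28+33+4+24 = 146
Upland→Milton→Maris→Vale→Fern→Orwell→Upland: 23+34+28+31+4+28 = 148
Upland→Milton→Maris→Fern→Orwell→Vale→Upland: 23+34+17+4+33+9 = 120
Upland→Milton→Maris→Fern→Vale→Orwell→Upland: 23+34+17+31+33+28 = 166
Upland→Milton→Orwell→Maris→Vale→Fern→Upland: 23+30+13+28+31+24 = 149
Upland→Milton→Orwell→Maris→Fern→Vale→Upland: 23+30+13+17+31+9 = 123
Upland→Milton→Orwell→Vale→Maris→Fern→Upland: 23+30+33+28+17+24 = 155
Upland→Milton→Orwell→Vale→Fern→Maris→Upland: 23+30+33+31+17+32 = 166
Upland→Milton→Orwell→Fern→Maris→Vale→Upland: 23+30+4+17+28+9 = 111
Upland→Milton→Orwell→Fern→Vale→Maris→Upland: 23+30+4+31+28+32 = 148
Upland→Milton→Vale→Maris→Orwell→Fern→Upland: 23+14+28+13+4+24 = 106
Upland→Milton→Vale→Maris→Fern→Orwell→Upland: 23+14+28+17+4+28 = 114
… (46 more)
Upland→Maris→Orwell→Fern→Milton→Vale→Upland: 32+13+4+26+14+9 = 98  ← best
The minimum is 98.
One optimal route: Upland → Maris → Orwell → Fern → Milton → Vale → Upland (or its reverse).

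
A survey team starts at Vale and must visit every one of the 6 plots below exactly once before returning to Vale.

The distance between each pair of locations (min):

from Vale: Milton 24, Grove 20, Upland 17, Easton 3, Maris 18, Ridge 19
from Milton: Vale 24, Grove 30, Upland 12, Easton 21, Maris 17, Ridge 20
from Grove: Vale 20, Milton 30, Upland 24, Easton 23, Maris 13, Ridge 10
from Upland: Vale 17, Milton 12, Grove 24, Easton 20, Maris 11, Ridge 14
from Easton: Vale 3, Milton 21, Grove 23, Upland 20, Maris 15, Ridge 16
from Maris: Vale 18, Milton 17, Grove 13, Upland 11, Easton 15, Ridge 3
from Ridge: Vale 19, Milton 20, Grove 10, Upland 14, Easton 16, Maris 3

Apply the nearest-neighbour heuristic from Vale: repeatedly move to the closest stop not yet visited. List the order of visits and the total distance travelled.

Vale → [Easton:3 / Upland:17 / Maris:18 / Ridge:19 / Grove:20 / Milton:24] → Easton (3)
Easton → [Maris:15 / Ridge:16 / Upland:20 / Milton:21 / Grove:23] → Maris (15)
Maris → [Ridge:3 / Upland:11 / Grove:13 / Milton:17] → Ridge (3)
Ridge → [Grove:10 / Upland:14 / Milton:20] → Grove (10)
Grove → [Upland:24 / Milton:30] → Upland (24)
Upland → [Milton:12] → Milton (12)
Return Milton→Vale: 24.
Total = 3 + 15 + 3 + 10 + 24 + 12 + 24 = 91.

Total distance 91 min via the nearest-neighbour route Vale → Easton → Maris → Ridge → Grove → Upland → Milton → Vale.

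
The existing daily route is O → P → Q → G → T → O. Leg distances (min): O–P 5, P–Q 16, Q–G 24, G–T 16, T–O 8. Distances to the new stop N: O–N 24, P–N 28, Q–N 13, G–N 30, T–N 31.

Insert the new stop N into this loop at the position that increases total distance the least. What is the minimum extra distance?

Insertion cost between consecutive stops i–j is d(i,N) + d(N,j) − d(i,j):
  between O and P: 24 + 28 − 5 = 47
  between P and Q: 28 + 13 − 16 = 25
  between Q and G: 13 + 30 − 24 = 19
  between G and T: 30 + 31 − 16 = 45
  between T and O: 31 + 24 − 8 = 47
Cheapest insertion is between Q and G, adding 19.
New total = 69 + 19 = 88.

Adding 19 min by placing N on the Q–G leg.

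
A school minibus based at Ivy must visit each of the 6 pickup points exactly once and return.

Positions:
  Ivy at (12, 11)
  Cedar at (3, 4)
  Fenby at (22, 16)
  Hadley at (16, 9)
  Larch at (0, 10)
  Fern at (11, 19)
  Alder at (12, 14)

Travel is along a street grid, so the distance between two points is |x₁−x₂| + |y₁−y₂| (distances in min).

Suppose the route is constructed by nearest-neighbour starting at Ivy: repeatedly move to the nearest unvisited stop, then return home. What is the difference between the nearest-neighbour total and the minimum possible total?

2 min longer than the optimal tour.

From Ivy: Alder=3, Hadley=6, Fern=9, Larch=13, Fenby=15, Cedar=16 → choose Alder (3).
From Alder: Fern=6, Hadley=9, Fenby=12, Larch=16, Cedar=19 → choose Fern (6).
From Fern: Fenby=14, Hadley=15, Larch=20, Cedar=23 → choose Fenby (14).
From Fenby: Hadley=13, Larch=28, Cedar=31 → choose Hadley (13).
From Hadley: Larch=17, Cedar=18 → choose Larch (17).
From Larch: Cedar=9 → choose Cedar (9).
NN route Ivy → Alder → Fern → Fenby → Hadley → Larch → Cedar → Ivy costs 78.
Optimal: Ivy → Larch → Cedar → Hadley → Fenby → Fern → Alder → Ivy costs 76 (by enumerating all 360 distinct tours).
Excess = 78 − 76 = 2.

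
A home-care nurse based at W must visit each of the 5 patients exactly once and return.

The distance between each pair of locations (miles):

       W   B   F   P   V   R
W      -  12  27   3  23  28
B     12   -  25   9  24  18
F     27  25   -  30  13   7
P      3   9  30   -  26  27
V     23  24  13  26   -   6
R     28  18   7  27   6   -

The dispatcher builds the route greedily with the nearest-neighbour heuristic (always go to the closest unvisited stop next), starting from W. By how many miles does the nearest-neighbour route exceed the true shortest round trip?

From W: P=3, B=12, V=23, F=27, R=28 → choose P (3).
From P: B=9, V=26, R=27, F=30 → choose B (9).
From B: R=18, V=24, F=25 → choose R (18).
From R: V=6, F=7 → choose V (6).
From V: F=13 → choose F (13).
NN route W → P → B → R → V → F → W costs 76.
Optimal: W → P → B → F → R → V → W costs 73 (by enumerating all 60 distinct tours).
Excess = 76 − 73 = 3.

The nearest-neighbour route is 3 miles longer than optimal.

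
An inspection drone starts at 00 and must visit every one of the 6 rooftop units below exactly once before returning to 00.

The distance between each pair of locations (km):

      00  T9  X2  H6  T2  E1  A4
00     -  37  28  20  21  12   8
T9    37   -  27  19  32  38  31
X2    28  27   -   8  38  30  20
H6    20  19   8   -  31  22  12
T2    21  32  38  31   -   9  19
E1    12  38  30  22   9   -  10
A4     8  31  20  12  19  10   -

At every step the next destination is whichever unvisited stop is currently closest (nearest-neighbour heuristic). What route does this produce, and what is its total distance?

00 → [A4:8 / E1:12 / H6:20 / T2:21 / X2:28 / T9:37] → A4 (8)
A4 → [E1:10 / H6:12 / T2:19 / X2:20 / T9:31] → E1 (10)
E1 → [T2:9 / H6:22 / X2:30 / T9:38] → T2 (9)
T2 → [H6:31 / T9:32 / X2:38] → H6 (31)
H6 → [X2:8 / T9:19] → X2 (8)
X2 → [T9:27] → T9 (27)
Return T9→00: 37.
Total = 8 + 10 + 9 + 31 + 8 + 27 + 37 = 130.

130 km along 00 → A4 → E1 → T2 → H6 → X2 → T9 → 00.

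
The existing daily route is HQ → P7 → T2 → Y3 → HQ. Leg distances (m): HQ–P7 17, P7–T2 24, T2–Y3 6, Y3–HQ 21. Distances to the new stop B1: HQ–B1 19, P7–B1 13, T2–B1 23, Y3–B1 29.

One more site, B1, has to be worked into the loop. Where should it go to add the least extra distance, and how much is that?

Adding 12 m by placing B1 on the P7–T2 leg.

Insertion cost between consecutive stops i–j is d(i,B1) + d(B1,j) − d(i,j):
  between HQ and P7: 19 + 13 − 17 = 15
  between P7 and T2: 13 + 23 − 24 = 12
  between T2 and Y3: 23 + 29 − 6 = 46
  between Y3 and HQ: 29 + 19 − 21 = 27
Cheapest insertion is between P7 and T2, adding 12.
New total = 68 + 12 = 80.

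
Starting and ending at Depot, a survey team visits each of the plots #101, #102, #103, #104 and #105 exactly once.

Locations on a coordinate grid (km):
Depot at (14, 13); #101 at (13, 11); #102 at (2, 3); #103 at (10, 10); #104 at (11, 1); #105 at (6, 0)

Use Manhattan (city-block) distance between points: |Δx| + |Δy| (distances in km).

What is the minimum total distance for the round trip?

There are 60 distinct closed tours to check (reversals are equivalent).
Depot→#101→#102→#103→#104→#105→Depot: 3+19+15+10+6+21 = 74
Depot→#101→#102→#103→#105→#104→Depot: 3+19+15+14+6+15 = 72
Depot→#101→#102→#104→#103→#105→Depot: 3+19+11+10+14+21 = 78
Depot→#101→#102→#104→#105→#103→Depot: 3+19+11+6+14+7 = 60
Depot→#101→#102→#105→#103→#104→Depot: 3+19+7+14+10+15 = 68
Depot→#101→#102→#105→#104→#103→Depot: 3+19+7+6+10+7 = 52
Depot→#101→#103→#102→#104→#105→Depot: 3+4+15+11+6+21 = 60
Depot→#101→#103→#102→#105→#104→Depot: 3+4+15+7+6+15 = 50
Depot→#101→#103→#104→#102→#105→Depot: 3+4+10+11+7+21 = 56
Depot→#101→#103→#104→#105→#102→Depot: 3+4+10+6+7+22 = 52
Depot→#101→#103→#105→#102→#104→Depot: 3+4+14+7+11+15 = 54
Depot→#101→#103→#105→#104→#102→Depot: 3+4+14+6+11+22 = 60
Depot→#101→#104→#102→#103→#105→Depot: 3+12+11+15+14+21 = 76
Depot→#101→#104→#102→#105→#103→Depot: 3+12+11+7+14+7 = 54
… (46 more)
The minimum is 50.
One optimal route: Depot → #101 → #103 → #102 → #105 → #104 → Depot (or its reverse).

50 km — the shortest possible round trip.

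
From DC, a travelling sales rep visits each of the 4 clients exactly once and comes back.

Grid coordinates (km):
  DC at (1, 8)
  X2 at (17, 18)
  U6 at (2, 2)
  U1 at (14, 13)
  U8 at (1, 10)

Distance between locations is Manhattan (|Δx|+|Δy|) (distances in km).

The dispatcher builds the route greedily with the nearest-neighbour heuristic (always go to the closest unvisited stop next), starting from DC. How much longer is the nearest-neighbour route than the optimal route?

The nearest-neighbour route is 4 km longer than optimal.

DC: U8=2, U6=7, U1=18, X2=26 ⇒ U8
U8: U6=9, U1=16, X2=24 ⇒ U6
U6: U1=23, X2=31 ⇒ U1
U1: X2=8 ⇒ X2
NN route DC → U8 → U6 → U1 → X2 → DC costs 68.
Optimal: DC → U6 → X2 → U1 → U8 → DC costs 64 (by enumerating all 12 distinct tours).
Excess = 68 − 64 = 4.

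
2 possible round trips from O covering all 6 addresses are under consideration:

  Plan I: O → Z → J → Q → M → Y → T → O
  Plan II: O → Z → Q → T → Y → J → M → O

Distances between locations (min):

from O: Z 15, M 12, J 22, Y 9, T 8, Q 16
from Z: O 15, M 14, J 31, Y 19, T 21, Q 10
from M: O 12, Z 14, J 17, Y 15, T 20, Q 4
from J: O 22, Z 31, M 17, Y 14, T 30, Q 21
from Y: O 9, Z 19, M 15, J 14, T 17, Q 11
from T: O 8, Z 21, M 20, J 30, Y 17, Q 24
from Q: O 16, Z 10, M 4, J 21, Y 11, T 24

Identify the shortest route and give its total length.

109 min — Plan II is the shortest.

Plan I: 15 + 31 + 21 + 4 + 15 + 17 + 8 = 111
Plan II: 15 + 10 + 24 + 17 + 14 + 17 + 12 = 109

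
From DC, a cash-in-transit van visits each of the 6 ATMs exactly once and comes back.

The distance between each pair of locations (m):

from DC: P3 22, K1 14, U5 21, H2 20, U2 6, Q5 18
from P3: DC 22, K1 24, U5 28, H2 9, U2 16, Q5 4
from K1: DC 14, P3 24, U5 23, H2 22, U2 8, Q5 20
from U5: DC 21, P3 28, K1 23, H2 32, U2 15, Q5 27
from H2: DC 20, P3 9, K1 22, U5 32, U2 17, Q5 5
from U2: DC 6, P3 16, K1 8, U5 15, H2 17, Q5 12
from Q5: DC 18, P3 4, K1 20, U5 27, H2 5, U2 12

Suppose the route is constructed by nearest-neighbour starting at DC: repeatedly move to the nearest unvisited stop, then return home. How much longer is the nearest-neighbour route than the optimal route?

6 m longer than the optimal tour.

From DC: U2=6, K1=14, Q5=18, H2=20, U5=21, P3=22 → choose U2 (6).
From U2: K1=8, Q5=12, U5=15, P3=16, H2=17 → choose K1 (8).
From K1: Q5=20, H2=22, U5=23, P3=24 → choose Q5 (20).
From Q5: P3=4, H2=5, U5=27 → choose P3 (4).
From P3: H2=9, U5=28 → choose H2 (9).
From H2: U5=32 → choose U5 (32).
NN route DC → U2 → K1 → Q5 → P3 → H2 → U5 → DC costs 100.
Optimal: DC → K1 → H2 → Q5 → P3 → U5 → U2 → DC costs 94 (by enumerating all 360 distinct tours).
Excess = 100 − 94 = 6.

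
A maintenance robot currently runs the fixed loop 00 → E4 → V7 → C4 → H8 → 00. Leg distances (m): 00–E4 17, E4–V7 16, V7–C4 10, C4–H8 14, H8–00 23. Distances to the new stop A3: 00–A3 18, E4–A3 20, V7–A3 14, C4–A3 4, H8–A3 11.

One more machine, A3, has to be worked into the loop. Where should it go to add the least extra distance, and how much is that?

Insertion cost between consecutive stops i–j is d(i,A3) + d(A3,j) − d(i,j):
  between 00 and E4: 18 + 20 − 17 = 21
  between E4 and V7: 20 + 14 − 16 = 18
  between V7 and C4: 14 + 4 − 10 = 8
  between C4 and H8: 4 + 11 − 14 = 1
  between H8 and 00: 11 + 18 − 23 = 6
Cheapest insertion is between C4 and H8, adding 1.
New total = 80 + 1 = 81.

Minimum extra distance: 1 m, inserting A3 between C4 and H8.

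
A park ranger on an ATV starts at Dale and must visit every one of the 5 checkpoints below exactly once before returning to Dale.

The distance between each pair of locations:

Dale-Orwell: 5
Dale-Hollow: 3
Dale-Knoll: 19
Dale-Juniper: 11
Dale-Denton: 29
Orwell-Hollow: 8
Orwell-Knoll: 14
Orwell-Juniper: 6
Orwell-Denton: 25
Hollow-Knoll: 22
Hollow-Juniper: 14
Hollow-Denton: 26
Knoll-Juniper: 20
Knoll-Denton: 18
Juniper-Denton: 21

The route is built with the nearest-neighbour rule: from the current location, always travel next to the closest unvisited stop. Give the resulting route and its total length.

At Dale the remaining stops are Hollow 3, Orwell 5, Juniper 11, Knoll 19, Denton 29; go to Hollow.
At Hollow the remaining stops are Orwell 8, Juniper 14, Knoll 22, Denton 26; go to Orwell.
At Orwell the remaining stops are Juniper 6, Knoll 14, Denton 25; go to Juniper.
At Juniper the remaining stops are Knoll 20, Denton 21; go to Knoll.
At Knoll the remaining stops are Denton 18; go to Denton.
Return Denton→Dale: 29.
Total = 3 + 8 + 6 + 20 + 18 + 29 = 84.

Total distance 84 via the nearest-neighbour route Dale → Hollow → Orwell → Juniper → Knoll → Denton → Dale.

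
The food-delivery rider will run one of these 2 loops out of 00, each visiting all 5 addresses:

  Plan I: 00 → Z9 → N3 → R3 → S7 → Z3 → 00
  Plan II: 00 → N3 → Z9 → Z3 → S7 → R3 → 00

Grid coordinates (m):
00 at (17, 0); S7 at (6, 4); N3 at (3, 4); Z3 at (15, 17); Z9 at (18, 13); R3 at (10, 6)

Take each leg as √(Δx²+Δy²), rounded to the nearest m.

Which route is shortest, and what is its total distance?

Plan I: 13 + 17 + 7 + 4 + 16 + 17 = 74
Plan II: 15 + 17 + 5 + 16 + 4 + 9 = 66

Shortest is Plan II, total 66 m.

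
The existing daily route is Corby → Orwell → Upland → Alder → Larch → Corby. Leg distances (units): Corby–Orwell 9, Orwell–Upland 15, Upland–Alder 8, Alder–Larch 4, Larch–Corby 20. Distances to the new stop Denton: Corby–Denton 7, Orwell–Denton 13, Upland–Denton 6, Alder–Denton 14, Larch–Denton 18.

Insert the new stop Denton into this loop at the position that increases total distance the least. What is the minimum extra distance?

Insertion cost between consecutive stops i–j is d(i,Denton) + d(Denton,j) − d(i,j):
  between Corby and Orwell: 7 + 13 − 9 = 11
  between Orwell and Upland: 13 + 6 − 15 = 4
  between Upland and Alder: 6 + 14 − 8 = 12
  between Alder and Larch: 14 + 18 − 4 = 28
  between Larch and Corby: 18 + 7 − 20 = 5
Cheapest insertion is between Orwell and Upland, adding 4.
New total = 56 + 4 = 60.

Adding 4 by placing Denton on the Orwell–Upland leg.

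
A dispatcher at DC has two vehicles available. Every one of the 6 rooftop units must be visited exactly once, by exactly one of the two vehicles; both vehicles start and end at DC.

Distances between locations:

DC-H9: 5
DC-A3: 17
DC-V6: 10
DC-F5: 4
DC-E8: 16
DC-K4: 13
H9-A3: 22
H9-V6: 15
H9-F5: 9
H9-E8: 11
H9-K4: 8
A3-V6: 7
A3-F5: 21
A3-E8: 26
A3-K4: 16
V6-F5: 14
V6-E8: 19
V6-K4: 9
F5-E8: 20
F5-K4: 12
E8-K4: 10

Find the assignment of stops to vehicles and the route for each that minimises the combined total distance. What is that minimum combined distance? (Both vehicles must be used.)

Minimum combined distance: 67.

Check every non-empty split of the stops between the two vehicles; for each half take its own optimal tour:
  {H9} + {A3, V6, F5, E8, K4}: 10 + 67 = 77
  {A3} + {H9, V6, F5, E8, K4}: 34 + 53 = 87
  {H9, A3} + {V6, F5, E8, K4}: 44 + 53 = 97
  {V6} + {H9, A3, F5, E8, K4}: 20 + 67 = 87
  {H9, V6} + {A3, F5, E8, K4}: 30 + 67 = 97
  {A3, V6} + {H9, F5, E8, K4}: 34 + 42 = 76
  … (31 splits in total)
  {F5} + {H9, A3, V6, E8, K4}: 8 + 59 = 67  ← best
Best: vehicle 1 DC → F5 → DC = 8; vehicle 2 DC → H9 → E8 → K4 → A3 → V6 → DC = 59; combined 67.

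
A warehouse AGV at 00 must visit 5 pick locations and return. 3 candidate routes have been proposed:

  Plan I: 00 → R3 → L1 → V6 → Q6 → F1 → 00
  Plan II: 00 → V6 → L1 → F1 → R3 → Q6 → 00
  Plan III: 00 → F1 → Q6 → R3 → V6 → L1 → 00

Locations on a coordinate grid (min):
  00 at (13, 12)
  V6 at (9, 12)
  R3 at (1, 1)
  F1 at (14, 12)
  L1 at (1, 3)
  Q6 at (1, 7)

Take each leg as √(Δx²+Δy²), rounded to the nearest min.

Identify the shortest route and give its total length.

54 min — Plan I is the shortest.

Plan I: 16 + 2 + 12 + 9 + 14 + 1 = 54
Plan II: 4 + 12 + 16 + 17 + 6 + 13 = 68
Plan III: 1 + 14 + 6 + 14 + 12 + 15 = 62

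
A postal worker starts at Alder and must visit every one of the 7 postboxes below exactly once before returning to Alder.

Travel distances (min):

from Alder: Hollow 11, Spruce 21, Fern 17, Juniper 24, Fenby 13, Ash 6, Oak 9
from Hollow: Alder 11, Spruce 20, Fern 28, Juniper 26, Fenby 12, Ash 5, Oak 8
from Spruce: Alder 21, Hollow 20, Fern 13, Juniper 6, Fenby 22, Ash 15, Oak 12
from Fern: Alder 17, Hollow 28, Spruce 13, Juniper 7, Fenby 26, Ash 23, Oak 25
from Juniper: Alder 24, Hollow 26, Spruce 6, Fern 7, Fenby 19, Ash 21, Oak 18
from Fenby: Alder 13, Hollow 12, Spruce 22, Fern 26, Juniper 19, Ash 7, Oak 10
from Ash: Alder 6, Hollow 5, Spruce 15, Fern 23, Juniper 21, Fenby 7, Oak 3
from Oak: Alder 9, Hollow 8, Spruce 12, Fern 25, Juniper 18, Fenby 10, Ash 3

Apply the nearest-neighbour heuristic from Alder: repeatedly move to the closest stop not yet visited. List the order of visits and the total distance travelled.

Alder → [Ash:6 / Oak:9 / Hollow:11 / Fenby:13 / Fern:17 / Spruce:21 / Juniper:24] → Ash (6)
Ash → [Oak:3 / Hollow:5 / Fenby:7 / Spruce:15 / Juniper:21 / Fern:23] → Oak (3)
Oak → [Hollow:8 / Fenby:10 / Spruce:12 / Juniper:18 / Fern:25] → Hollow (8)
Hollow → [Fenby:12 / Spruce:20 / Juniper:26 / Fern:28] → Fenby (12)
Fenby → [Juniper:19 / Spruce:22 / Fern:26] → Juniper (19)
Juniper → [Spruce:6 / Fern:7] → Spruce (6)
Spruce → [Fern:13] → Fern (13)
Return Fern→Alder: 17.
Total = 6 + 3 + 8 + 12 + 19 + 6 + 13 + 17 = 84.

84 min along Alder → Ash → Oak → Hollow → Fenby → Juniper → Spruce → Fern → Alder.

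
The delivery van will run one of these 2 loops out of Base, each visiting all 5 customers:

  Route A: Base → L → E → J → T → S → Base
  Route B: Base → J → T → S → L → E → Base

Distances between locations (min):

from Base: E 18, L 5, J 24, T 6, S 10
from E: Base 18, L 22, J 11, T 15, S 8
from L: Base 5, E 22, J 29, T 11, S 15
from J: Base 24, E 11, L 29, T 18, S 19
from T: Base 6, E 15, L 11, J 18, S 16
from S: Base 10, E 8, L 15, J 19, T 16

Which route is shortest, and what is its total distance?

Route A: 5 + 22 + 11 + 18 + 16 + 10 = 82
Route B: 24 + 18 + 16 + 15 + 22 + 18 = 113

Shortest is Route A, total 82 min.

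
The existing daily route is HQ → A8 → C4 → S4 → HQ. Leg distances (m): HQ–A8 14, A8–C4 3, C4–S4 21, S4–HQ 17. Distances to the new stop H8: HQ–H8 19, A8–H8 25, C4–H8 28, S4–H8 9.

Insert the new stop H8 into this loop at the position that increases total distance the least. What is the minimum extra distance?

+11 m — insert H8 between S4 and HQ.

Insertion cost between consecutive stops i–j is d(i,H8) + d(H8,j) − d(i,j):
  between HQ and A8: 19 + 25 − 14 = 30
  between A8 and C4: 25 + 28 − 3 = 50
  between C4 and S4: 28 + 9 − 21 = 16
  between S4 and HQ: 9 + 19 − 17 = 11
Cheapest insertion is between S4 and HQ, adding 11.
New total = 55 + 11 = 66.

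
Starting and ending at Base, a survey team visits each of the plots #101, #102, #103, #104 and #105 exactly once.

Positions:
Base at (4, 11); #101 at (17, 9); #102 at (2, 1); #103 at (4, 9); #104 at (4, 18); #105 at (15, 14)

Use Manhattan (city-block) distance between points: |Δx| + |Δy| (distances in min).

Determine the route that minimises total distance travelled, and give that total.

Minimum total distance: 64 min.

With 5 stops there are 5!/2 = 60 distinct round trips (a route and its reverse cost the same).
Base→#101→#102→#103→#104→#105→Base: 15+23+10+9+15+14 = 86
Base→#101→#102→#103→#105→#104→Base: 15+23+10+16+15+7 = 86
Base→#101→#102→#104→#103→#105→Base: 15+23+19+9+16+14 = 96
Base→#101→#102→#104→#105→#103→Base: 15+23+19+15+16+2 = 90
Base→#101→#102→#105→#103→#104→Base: 15+23+26+16+9+7 = 96
Base→#101→#102→#105→#104→#103→Base: 15+23+26+15+9+2 = 90
Base→#101→#103→#102→#104→#105→Base: 15+13+10+19+15+14 = 86
Base→#101→#103→#102→#105→#104→Base: 15+13+10+26+15+7 = 86
Base→#101→#103→#104→#102→#105→Base: 15+13+9+19+26+14 = 96
Base→#101→#103→#104→#105→#102→Base: 15+13+9+15+26+12 = 90
Base→#101→#103→#105→#102→#104→Base: 15+13+16+26+19+7 = 96
Base→#101→#103→#105→#104→#102→Base: 15+13+16+15+19+12 = 90
Base→#101→#104→#102→#103→#105→Base: 15+22+19+10+16+14 = 96
Base→#101→#104→#102→#105→#103→Base: 15+22+19+26+16+2 = 100
… (46 more)
Base→#102→#103→#101→#105→#104→Base: 12+10+13+7+15+7 = 64  ← best
The minimum is 64.
One optimal route: Base → #102 → #103 → #101 → #105 → #104 → Base (or its reverse).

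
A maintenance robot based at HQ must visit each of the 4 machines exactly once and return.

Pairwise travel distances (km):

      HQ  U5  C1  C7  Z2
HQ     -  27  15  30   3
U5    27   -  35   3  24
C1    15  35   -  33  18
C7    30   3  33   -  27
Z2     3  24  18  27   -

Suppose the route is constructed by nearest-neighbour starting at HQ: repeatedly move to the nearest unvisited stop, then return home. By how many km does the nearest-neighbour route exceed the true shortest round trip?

6 km longer than the optimal tour.

HQ: Z2=3, C1=15, U5=27, C7=30 ⇒ Z2
Z2: C1=18, U5=24, C7=27 ⇒ C1
C1: C7=33, U5=35 ⇒ C7
C7: U5=3 ⇒ U5
NN route HQ → Z2 → C1 → C7 → U5 → HQ costs 84.
Optimal: HQ → C1 → C7 → U5 → Z2 → HQ costs 78 (by enumerating all 12 distinct tours).
Excess = 84 − 78 = 6.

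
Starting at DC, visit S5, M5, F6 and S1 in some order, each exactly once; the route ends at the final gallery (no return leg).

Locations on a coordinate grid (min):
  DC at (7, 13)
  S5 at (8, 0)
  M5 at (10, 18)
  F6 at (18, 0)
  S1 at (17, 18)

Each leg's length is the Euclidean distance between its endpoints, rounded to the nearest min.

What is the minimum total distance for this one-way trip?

There are 4! = 24 possible orderings.
DC → S5 → M5 → F6 → S1: 13+18+20+18 = 69
DC → S5 → M5 → S1 → F6: 13+18+7+18 = 56
DC → S5 → F6 → M5 → S1: 13+10+20+7 = 50
DC → S5 → F6 → S1 → M5: 13+10+18+7 = 48
DC → S5 → S1 → M5 → F6: 13+20+7+20 = 60
DC → S5 → S1 → F6 → M5: 13+20+18+20 = 71
DC → M5 → S5 → F6 → S1: 6+18+10+18 = 52
DC → M5 → S5 → S1 → F6: 6+18+20+18 = 62
DC → M5 → F6 → S5 → S1: 6+20+10+20 = 56
DC → M5 → F6 → S1 → S5: 6+20+18+20 = 64
DC → M5 → S1 → S5 → F6: 6+7+20+10 = 43
DC → M5 → S1 → F6 → S5: 6+7+18+10 = 41
DC → F6 → S5 → M5 → S1: 17+10+18+7 = 52
DC → F6 → S5 → S1 → M5: 17+10+20+7 = 54
… (10 more)
The minimum is 41.
One shortest path: DC → M5 → S1 → F6 → S5.

Minimum one-way distance = 41 min.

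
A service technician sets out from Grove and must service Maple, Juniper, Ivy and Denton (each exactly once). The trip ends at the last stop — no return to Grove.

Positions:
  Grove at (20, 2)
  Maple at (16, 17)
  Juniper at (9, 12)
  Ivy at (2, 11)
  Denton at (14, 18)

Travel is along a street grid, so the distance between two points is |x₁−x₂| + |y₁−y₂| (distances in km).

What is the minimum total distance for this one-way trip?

Minimum one-way distance = 41 km.

There are 4! = 24 possible orderings.
Grove - Maple - Juniper - Ivy - Denton: 19+12+8+19 = 58
Grove - Maple - Juniper - Denton - Ivy: 19+12+11+19 = 61
Grove - Maple - Ivy - Juniper - Denton: 19+20+8+11 = 58
Grove - Maple - Ivy - Denton - Juniper: 19+20+19+11 = 69
Grove - Maple - Denton - Juniper - Ivy: 19+3+11+8 = 41
Grove - Maple - Denton - Ivy - Juniper: 19+3+19+8 = 49
Grove - Juniper - Maple - Ivy - Denton: 21+12+20+19 = 72
Grove - Juniper - Maple - Denton - Ivy: 21+12+3+19 = 55
Grove - Juniper - Ivy - Maple - Denton: 21+8+20+3 = 52
Grove - Juniper - Ivy - Denton - Maple: 21+8+19+3 = 51
Grove - Juniper - Denton - Maple - Ivy: 21+11+3+20 = 55
Grove - Juniper - Denton - Ivy - Maple: 21+11+19+20 = 71
Grove - Ivy - Maple - Juniper - Denton: 27+20+12+11 = 70
Grove - Ivy - Maple - Denton - Juniper: 27+20+3+11 = 61
… (10 more)
The minimum is 41.
One shortest path: Grove → Maple → Denton → Juniper → Ivy.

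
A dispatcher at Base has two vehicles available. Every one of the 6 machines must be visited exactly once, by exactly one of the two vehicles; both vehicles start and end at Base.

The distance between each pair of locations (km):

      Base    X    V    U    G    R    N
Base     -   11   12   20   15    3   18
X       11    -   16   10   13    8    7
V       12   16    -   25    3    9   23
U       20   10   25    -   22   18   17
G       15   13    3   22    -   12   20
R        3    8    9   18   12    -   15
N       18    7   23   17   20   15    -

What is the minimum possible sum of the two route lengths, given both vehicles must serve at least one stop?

Minimum combined distance: 78 km.

Try each way of splitting the stops between the two vehicles (each non-empty) and, for each split, find the best tour for each vehicle:
  {X} + {V, U, G, R, N}: 22 + 72 = 94
  {V} + {X, U, G, R, N}: 24 + 72 = 96
  {X, V} + {U, G, R, N}: 39 + 72 = 111
  {U} + {X, V, G, R, N}: 40 + 53 = 93
  {X, U} + {V, G, R, N}: 41 + 53 = 94
  {V, U} + {X, G, R, N}: 57 + 53 = 110
  … (31 splits in total)
  {R} + {X, V, U, G, N}: 6 + 72 = 78  ← best
Best: vehicle 1 Base → R → Base = 6; vehicle 2 Base → X → N → U → G → V → Base = 72; combined 78.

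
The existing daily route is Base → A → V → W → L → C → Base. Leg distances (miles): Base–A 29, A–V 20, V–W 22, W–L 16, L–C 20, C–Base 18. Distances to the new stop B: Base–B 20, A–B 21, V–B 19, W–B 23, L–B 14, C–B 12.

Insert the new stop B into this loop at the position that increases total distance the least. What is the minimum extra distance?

Adding 6 miles by placing B on the L–C leg.

Insertion cost between consecutive stops i–j is d(i,B) + d(B,j) − d(i,j):
  between Base and A: 20 + 21 − 29 = 12
  between A and V: 21 + 19 − 20 = 20
  between V and W: 19 + 23 − 22 = 20
  between W and L: 23 + 14 − 16 = 21
  between L and C: 14 + 12 − 20 = 6
  between C and Base: 12 + 20 − 18 = 14
Cheapest insertion is between L and C, adding 6.
New total = 125 + 6 = 131.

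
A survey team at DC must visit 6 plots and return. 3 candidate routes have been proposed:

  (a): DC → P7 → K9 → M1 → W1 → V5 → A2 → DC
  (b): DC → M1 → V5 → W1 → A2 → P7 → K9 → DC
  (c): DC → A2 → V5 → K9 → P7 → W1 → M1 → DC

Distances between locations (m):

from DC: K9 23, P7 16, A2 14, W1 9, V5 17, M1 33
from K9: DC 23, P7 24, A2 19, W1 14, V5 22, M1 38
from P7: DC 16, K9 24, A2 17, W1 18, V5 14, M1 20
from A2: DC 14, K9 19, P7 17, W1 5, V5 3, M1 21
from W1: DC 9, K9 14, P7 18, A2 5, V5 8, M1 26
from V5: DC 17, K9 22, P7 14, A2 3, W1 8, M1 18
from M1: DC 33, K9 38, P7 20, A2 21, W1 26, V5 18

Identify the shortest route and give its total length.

(a): 16 + 24 + 38 + 26 + 8 + 3 + 14 = 129
(b): 33 + 18 + 8 + 5 + 17 + 24 + 23 = 128
(c): 14 + 3 + 22 + 24 + 18 + 26 + 33 = 140

128 m — (b) is the shortest.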